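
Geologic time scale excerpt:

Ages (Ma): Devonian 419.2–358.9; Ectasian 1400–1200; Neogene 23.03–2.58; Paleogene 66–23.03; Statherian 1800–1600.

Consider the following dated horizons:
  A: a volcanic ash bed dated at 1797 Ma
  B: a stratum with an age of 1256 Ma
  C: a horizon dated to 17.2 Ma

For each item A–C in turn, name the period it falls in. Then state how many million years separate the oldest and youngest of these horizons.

A — Statherian; B — Ectasian; C — Neogene; span 1779.8 million years

Match each age against the start–end ranges in the excerpt: A = 1797 Ma → Statherian (1800–1600); B = 1256 Ma → Ectasian (1400–1200); C = 17.2 Ma → Neogene (23.03–2.58).
The largest age is 1797 Ma and the smallest is 17.2 Ma; their difference is 1779.8 Myr.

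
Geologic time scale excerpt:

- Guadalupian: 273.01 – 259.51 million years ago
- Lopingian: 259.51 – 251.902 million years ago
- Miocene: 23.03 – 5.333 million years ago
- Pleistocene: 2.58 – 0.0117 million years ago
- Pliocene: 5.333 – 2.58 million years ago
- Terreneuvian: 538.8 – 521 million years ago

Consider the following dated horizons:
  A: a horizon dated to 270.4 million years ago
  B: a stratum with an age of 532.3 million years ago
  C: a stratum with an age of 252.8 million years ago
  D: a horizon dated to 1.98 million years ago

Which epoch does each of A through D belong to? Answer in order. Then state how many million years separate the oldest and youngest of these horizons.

A — Guadalupian; B — Terreneuvian; C — Lopingian; D — Pleistocene; span 530.32 million years

Match each age against the start–end ranges in the excerpt: A = 270.4 Ma → Guadalupian (273.01–259.51); B = 532.3 Ma → Terreneuvian (538.8–521); C = 252.8 Ma → Lopingian (259.51–251.902); D = 1.98 Ma → Pleistocene (2.58–0.0117).
The largest age is 532.3 Ma and the smallest is 1.98 Ma; their difference is 530.32 Myr.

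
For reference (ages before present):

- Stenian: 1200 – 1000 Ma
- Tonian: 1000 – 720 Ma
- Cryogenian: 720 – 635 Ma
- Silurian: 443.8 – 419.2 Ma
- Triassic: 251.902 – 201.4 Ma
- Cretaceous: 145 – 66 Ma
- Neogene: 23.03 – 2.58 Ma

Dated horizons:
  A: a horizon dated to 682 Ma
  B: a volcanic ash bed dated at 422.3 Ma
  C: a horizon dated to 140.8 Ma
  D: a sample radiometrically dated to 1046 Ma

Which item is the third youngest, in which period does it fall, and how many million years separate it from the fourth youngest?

A, in the Cryogenian; 364 million years to D

Smaller Ma means younger, so youngest first: C 140.8 < B 422.3 < A 682 < D 1046.
Counting 3 along gives A (682 Ma); the excerpt puts that inside the Cryogenian, 720–635 Ma.
Next in line is D (1046 Ma), and 1046 − 682 = 364 Myr.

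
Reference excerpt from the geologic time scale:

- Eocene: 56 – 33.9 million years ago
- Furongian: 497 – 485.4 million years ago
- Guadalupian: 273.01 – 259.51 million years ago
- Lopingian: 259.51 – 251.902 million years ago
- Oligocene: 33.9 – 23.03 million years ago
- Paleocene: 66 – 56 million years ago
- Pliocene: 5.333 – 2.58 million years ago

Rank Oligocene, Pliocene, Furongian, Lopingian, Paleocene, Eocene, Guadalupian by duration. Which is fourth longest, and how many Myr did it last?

Durations: Oligocene 10.87; Pliocene 2.753; Furongian 11.6; Lopingian 7.608; Paleocene 10; Eocene 22.1; Guadalupian 13.5 Myr.
Sorted longest-first: Eocene (22.1), Guadalupian (13.5), Furongian (11.6), Oligocene (10.87), Paleocene (10), Lopingian (7.608), Pliocene (2.753).
The fourth longest is Oligocene at 10.87 Myr.

Oligocene, 10.87 million years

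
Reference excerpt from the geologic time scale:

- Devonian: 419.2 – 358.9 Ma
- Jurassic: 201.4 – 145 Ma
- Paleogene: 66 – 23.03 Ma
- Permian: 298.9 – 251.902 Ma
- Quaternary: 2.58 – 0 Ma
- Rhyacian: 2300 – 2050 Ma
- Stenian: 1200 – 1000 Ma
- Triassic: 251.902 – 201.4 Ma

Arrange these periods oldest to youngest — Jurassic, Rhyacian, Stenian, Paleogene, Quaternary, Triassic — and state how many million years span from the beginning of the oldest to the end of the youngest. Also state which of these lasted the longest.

Rhyacian → Stenian → Triassic → Jurassic → Paleogene → Quaternary; total span 2300 Myr; longest is Rhyacian

From the excerpt: Jurassic 201.4–145; Rhyacian 2300–2050; Stenian 1200–1000; Paleogene 66–23.03; Quaternary 2.58–0; Triassic 251.902–201.4 (Ma).
Larger Ma is earlier, so the oldest is Rhyacian and the youngest is Quaternary; oldest to youngest: Rhyacian, Stenian, Triassic, Jurassic, Paleogene, Quaternary.
Oldest start 2300 minus youngest end 0 gives 2300 Myr overall.
Individual lengths (start − end): Rhyacian 250; Quaternary 2.58; Paleogene 42.97; Stenian 200; Jurassic 56.4; Triassic 50.502. The largest is Rhyacian at 250 Myr.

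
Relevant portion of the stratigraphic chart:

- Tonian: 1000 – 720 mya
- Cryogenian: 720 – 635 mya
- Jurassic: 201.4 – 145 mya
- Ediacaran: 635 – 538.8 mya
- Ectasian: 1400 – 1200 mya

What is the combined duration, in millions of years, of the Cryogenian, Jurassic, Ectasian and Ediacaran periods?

Duration is start − end for each: (720 − 635) + (201.4 − 145) + (1400 − 1200) + (635 − 538.8).
That is 85 + 56.4 + 200 + 96.2, which totals 437.6 million years.

437.6 million years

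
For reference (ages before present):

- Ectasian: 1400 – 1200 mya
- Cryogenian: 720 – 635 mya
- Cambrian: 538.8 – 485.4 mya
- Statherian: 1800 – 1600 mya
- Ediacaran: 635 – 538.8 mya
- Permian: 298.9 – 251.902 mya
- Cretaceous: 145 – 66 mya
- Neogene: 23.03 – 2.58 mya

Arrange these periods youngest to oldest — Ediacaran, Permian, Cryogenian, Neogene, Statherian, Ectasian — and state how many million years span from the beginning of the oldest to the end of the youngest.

From the excerpt: Ediacaran 635–538.8; Permian 298.9–251.902; Cryogenian 720–635; Neogene 23.03–2.58; Statherian 1800–1600; Ectasian 1400–1200 (Ma).
Larger Ma is earlier, so the oldest is Statherian and the youngest is Neogene; youngest to oldest: Neogene, Permian, Ediacaran, Cryogenian, Ectasian, Statherian.
Oldest start 1800 minus youngest end 2.58 gives 1797.42 Myr overall.

Neogene → Permian → Ediacaran → Cryogenian → Ectasian → Statherian; total span 1797.42 Myr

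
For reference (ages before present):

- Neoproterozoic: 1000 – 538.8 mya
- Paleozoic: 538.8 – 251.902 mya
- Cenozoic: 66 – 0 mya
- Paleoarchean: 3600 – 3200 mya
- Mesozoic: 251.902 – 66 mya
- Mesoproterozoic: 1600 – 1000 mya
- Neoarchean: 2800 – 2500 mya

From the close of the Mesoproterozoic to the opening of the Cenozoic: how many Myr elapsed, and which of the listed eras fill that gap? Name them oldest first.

The Mesoproterozoic closes at 1000 Ma and the Cenozoic opens at 66 Ma, so the interval is 1000 − 66 = 934 Myr.
An era fits inside if it starts at or after 1000 Ma and ends at or before 66 Ma; oldest first that gives Neoproterozoic, Paleozoic, Mesozoic.

934 million years; Neoproterozoic, Paleozoic, Mesozoic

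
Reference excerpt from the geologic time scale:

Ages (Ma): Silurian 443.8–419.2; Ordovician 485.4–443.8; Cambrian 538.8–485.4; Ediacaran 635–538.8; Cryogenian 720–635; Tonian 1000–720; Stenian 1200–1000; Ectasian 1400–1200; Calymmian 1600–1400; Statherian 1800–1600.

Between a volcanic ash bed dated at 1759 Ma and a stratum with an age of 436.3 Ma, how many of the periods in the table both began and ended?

The older date is 1759 Ma and the younger is 436.3 Ma.
Periods with start < 1759 and end > 436.3 Ma: Calymmian (1600–1400), Ectasian (1400–1200), Stenian (1200–1000), Tonian (1000–720), Cryogenian (720–635), Ediacaran (635–538.8), Cambrian (538.8–485.4), Ordovician (485.4–443.8).
That is 8 complete periods.

8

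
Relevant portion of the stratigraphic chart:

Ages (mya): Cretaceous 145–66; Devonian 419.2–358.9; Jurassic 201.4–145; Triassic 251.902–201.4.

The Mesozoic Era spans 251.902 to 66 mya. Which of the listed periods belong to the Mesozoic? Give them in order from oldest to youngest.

Periods with both bounds inside 251.902–66 Ma: Triassic (251.902–201.4), Jurassic (201.4–145), Cretaceous (145–66).

Triassic, Jurassic, Cretaceous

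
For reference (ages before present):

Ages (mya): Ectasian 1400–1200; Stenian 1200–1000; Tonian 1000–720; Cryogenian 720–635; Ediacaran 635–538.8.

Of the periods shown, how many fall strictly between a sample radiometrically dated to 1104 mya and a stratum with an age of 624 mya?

2

1104 Ma sits inside the Stenian (1200–1000) and 624 Ma inside the Ediacaran (635–538.8); neither of those is wholly between the two dates.
The listed periods lying completely between them are Tonian, Cryogenian — 2 in all.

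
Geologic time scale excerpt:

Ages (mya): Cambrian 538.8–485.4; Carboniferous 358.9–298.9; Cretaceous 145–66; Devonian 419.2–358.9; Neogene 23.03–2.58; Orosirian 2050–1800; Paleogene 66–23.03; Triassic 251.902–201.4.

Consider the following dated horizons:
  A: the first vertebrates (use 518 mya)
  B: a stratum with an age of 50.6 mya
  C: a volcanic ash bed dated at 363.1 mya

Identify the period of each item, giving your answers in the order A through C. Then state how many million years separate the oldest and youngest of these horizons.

A — Cambrian; B — Paleogene; C — Devonian; span 467.4 million years

A: 518 Ma lies in 538.8–485.4 Ma, so Cambrian.
B: 50.6 Ma lies in 66–23.03 Ma, so Paleogene.
C: 363.1 Ma lies in 419.2–358.9 Ma, so Devonian.
Oldest = 518 Ma, youngest = 50.6 Ma → span 467.4 Myr.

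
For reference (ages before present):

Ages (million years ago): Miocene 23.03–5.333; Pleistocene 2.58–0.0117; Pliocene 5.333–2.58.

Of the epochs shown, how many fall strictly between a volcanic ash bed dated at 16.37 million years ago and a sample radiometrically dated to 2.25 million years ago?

1

16.37 Ma sits inside the Miocene (23.03–5.333) and 2.25 Ma inside the Pleistocene (2.58–0.0117); neither of those is wholly between the two dates.
The listed epochs lying completely between them are Pliocene — 1 in all.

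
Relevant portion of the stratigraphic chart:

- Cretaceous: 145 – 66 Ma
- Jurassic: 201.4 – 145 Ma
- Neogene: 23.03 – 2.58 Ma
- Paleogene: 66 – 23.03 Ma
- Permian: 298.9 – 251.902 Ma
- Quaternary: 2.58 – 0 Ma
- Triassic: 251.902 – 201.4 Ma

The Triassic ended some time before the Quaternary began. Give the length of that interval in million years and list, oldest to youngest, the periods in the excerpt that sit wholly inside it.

The Triassic closes at 201.4 Ma and the Quaternary opens at 2.58 Ma, so the interval is 201.4 − 2.58 = 198.82 Myr.
A period fits inside if it starts at or after 201.4 Ma and ends at or before 2.58 Ma; oldest first that gives Jurassic, Cretaceous, Paleogene, Neogene.

198.82 million years; Jurassic, Cretaceous, Paleogene, Neogene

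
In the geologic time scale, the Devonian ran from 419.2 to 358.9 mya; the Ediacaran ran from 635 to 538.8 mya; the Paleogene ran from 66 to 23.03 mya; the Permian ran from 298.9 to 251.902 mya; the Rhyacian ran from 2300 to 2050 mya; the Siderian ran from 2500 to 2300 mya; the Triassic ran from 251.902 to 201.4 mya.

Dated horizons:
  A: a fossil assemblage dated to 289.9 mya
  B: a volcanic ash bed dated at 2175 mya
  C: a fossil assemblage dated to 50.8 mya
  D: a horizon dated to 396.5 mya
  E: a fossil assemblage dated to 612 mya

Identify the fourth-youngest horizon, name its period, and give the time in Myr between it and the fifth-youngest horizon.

E, in the Ediacaran; 1563 million years to B

Smaller Ma means younger, so youngest first: C 50.8 < A 289.9 < D 396.5 < E 612 < B 2175.
Counting 4 along gives E (612 Ma); the excerpt puts that inside the Ediacaran, 635–538.8 Ma.
Next in line is B (2175 Ma), and 2175 − 612 = 1563 Myr.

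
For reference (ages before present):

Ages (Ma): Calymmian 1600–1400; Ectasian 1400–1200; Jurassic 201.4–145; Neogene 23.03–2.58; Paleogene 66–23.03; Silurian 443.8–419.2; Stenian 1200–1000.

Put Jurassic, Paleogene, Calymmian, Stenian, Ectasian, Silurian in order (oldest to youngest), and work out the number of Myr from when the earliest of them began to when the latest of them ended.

Start ages (Ma): Calymmian 1600, Ectasian 1400, Stenian 1200, Silurian 443.8, Jurassic 201.4, Paleogene 66.
Ordered oldest to youngest: Calymmian, Ectasian, Stenian, Silurian, Jurassic, Paleogene.
Span = 1600 − 23.03 = 1576.97 Myr.

Calymmian → Ectasian → Stenian → Silurian → Jurassic → Paleogene; total span 1576.97 Myr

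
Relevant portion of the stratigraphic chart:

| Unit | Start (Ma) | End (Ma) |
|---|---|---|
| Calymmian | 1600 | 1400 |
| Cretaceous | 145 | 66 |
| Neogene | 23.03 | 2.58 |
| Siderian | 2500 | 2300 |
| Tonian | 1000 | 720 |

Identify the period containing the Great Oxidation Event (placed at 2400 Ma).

2400 Ma lies between 2500 and 2300 Ma, so it falls in the Siderian.

Siderian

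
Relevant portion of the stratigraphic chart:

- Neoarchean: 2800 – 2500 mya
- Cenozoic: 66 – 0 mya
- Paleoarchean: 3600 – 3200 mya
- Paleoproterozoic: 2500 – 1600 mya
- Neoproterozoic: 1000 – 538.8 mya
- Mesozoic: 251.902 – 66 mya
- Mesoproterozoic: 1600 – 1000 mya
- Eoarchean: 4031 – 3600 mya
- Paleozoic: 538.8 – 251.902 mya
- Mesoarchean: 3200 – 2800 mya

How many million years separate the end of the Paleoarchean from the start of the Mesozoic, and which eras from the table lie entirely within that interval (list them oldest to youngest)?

2948.098 million years; Mesoarchean, Neoarchean, Paleoproterozoic, Mesoproterozoic, Neoproterozoic, Paleozoic

End of Paleoarchean = 3200 Ma; start of Mesozoic = 251.902 Ma.
Gap = 3200 − 251.902 = 2948.098 Myr.
Eras wholly inside 3200–251.902 Ma: Mesoarchean (3200–2800), Neoarchean (2800–2500), Paleoproterozoic (2500–1600), Mesoproterozoic (1600–1000), Neoproterozoic (1000–538.8), Paleozoic (538.8–251.902).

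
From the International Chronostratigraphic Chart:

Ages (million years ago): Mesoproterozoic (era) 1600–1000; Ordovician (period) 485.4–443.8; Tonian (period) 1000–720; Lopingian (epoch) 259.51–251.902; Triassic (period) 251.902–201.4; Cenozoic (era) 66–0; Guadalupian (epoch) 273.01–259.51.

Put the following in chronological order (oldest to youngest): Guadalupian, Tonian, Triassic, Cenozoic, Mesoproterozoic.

Mesoproterozoic, Tonian, Guadalupian, Triassic, Cenozoic

The oldest of these is Mesoproterozoic (starts 1600 Ma) and the youngest is Cenozoic (ends 0 Ma).
In between, by decreasing start age: Tonian (1000), Guadalupian (273.01), Triassic (251.902).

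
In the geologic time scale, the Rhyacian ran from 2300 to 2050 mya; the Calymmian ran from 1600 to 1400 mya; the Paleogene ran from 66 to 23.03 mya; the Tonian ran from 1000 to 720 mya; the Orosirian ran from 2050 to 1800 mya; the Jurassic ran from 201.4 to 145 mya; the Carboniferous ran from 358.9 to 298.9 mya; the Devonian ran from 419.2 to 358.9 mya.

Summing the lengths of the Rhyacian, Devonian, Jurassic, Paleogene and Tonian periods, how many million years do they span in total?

689.67 million years

Duration is start − end for each: (2300 − 2050) + (419.2 − 358.9) + (201.4 − 145) + (66 − 23.03) + (1000 − 720).
That is 250 + 60.3 + 56.4 + 42.97 + 280, which totals 689.67 million years.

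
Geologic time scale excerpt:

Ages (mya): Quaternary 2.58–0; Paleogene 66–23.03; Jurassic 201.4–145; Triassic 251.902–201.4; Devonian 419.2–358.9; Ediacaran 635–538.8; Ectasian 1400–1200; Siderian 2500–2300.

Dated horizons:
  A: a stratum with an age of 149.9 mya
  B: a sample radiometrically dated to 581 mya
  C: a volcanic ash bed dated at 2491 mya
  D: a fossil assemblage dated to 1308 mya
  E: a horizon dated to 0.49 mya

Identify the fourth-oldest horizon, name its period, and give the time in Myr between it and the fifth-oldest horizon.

A, in the Jurassic; 149.41 million years to E

Sorted oldest-first by Ma: C (2491), D (1308), B (581), A (149.9), E (0.49).
The fourth oldest is A at 149.9 Ma, which lies in 201.4–145 Ma: the Jurassic.
The fifth oldest is E at 0.49 Ma; separation = |149.9 − 0.49| = 149.41 Myr.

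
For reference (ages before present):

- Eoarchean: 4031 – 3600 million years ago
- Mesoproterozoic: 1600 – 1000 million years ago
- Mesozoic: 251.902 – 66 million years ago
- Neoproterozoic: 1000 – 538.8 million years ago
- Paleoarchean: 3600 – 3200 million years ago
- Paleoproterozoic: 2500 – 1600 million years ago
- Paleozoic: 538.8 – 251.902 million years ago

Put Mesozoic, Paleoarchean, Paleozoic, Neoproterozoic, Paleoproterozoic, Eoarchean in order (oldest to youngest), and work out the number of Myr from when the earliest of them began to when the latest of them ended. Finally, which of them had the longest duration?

Start ages (Ma): Eoarchean 4031, Paleoarchean 3600, Paleoproterozoic 2500, Neoproterozoic 1000, Paleozoic 538.8, Mesozoic 251.902.
Ordered oldest to youngest: Eoarchean, Paleoarchean, Paleoproterozoic, Neoproterozoic, Paleozoic, Mesozoic.
Span = 4031 − 66 = 3965 Myr.
Durations: Paleoproterozoic 900, Eoarchean 431, Paleozoic 286.898, Mesozoic 185.902, Neoproterozoic 461.2, Paleoarchean 400 → longest is Paleoproterozoic (900 Myr).

Eoarchean → Paleoarchean → Paleoproterozoic → Neoproterozoic → Paleozoic → Mesozoic; total span 3965 Myr; longest is Paleoproterozoic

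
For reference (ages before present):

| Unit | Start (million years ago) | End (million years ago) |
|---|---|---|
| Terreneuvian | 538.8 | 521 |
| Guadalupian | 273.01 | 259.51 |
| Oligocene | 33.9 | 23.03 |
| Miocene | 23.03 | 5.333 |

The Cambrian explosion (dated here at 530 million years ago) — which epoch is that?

530 Ma lies between 538.8 and 521 Ma, so it falls in the Terreneuvian.

Terreneuvian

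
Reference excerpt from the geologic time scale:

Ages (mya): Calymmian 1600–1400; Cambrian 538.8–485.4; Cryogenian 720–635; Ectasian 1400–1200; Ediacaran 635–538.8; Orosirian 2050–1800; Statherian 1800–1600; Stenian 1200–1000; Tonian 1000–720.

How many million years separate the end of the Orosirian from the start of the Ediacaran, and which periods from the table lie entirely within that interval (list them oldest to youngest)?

The Orosirian closes at 1800 Ma and the Ediacaran opens at 635 Ma, so the interval is 1800 − 635 = 1165 Myr.
A period fits inside if it starts at or after 1800 Ma and ends at or before 635 Ma; oldest first that gives Statherian, Calymmian, Ectasian, Stenian, Tonian, Cryogenian.

1165 million years; Statherian, Calymmian, Ectasian, Stenian, Tonian, Cryogenian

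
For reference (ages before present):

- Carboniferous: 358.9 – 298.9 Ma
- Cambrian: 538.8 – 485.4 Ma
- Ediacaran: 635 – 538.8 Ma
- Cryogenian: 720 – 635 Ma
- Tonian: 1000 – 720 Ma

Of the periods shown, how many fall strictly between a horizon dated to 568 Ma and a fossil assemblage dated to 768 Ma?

The older date is 768 Ma and the younger is 568 Ma.
Periods with start < 768 and end > 568 Ma: Cryogenian (720–635).
That is 1 complete period.

1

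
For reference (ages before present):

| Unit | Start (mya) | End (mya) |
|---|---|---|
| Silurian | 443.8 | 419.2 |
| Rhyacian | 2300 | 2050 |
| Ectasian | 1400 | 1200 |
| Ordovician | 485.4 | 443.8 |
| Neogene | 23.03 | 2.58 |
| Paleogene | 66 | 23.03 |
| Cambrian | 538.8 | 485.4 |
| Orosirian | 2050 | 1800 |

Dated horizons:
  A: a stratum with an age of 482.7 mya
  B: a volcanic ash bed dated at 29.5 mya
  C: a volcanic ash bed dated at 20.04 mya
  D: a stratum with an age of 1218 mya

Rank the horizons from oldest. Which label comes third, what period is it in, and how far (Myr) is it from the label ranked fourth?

Sorted oldest-first by Ma: D (1218), A (482.7), B (29.5), C (20.04).
The third oldest is B at 29.5 Ma, which lies in 66–23.03 Ma: the Paleogene.
The fourth oldest is C at 20.04 Ma; separation = |29.5 − 20.04| = 9.46 Myr.

B, in the Paleogene; 9.46 million years to C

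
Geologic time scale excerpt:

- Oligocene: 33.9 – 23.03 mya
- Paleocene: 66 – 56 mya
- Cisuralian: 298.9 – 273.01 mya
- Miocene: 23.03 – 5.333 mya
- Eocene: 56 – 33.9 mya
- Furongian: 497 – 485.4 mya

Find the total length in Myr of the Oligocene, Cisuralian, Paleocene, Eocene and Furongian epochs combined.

80.46 million years

Each duration: Oligocene = 10.87; Cisuralian = 25.89; Paleocene = 10; Eocene = 22.1; Furongian = 11.6.
Sum: 10.87 + 25.89 + 10 + 22.1 + 11.6 = 80.46 Myr.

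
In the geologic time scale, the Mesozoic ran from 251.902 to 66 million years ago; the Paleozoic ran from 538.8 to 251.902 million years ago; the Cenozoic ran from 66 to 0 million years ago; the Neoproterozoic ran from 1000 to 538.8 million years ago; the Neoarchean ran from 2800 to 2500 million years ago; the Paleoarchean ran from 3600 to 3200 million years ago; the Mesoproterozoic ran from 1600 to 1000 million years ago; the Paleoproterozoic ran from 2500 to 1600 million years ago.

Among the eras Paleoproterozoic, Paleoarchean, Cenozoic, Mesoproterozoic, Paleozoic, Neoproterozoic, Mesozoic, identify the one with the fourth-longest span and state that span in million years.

Durations: Paleoproterozoic 900; Paleoarchean 400; Cenozoic 66; Mesoproterozoic 600; Paleozoic 286.898; Neoproterozoic 461.2; Mesozoic 185.902 Myr.
Sorted longest-first: Paleoproterozoic (900), Mesoproterozoic (600), Neoproterozoic (461.2), Paleoarchean (400), Paleozoic (286.898), Mesozoic (185.902), Cenozoic (66).
The fourth longest is Paleoarchean at 400 Myr.

Paleoarchean, 400 million years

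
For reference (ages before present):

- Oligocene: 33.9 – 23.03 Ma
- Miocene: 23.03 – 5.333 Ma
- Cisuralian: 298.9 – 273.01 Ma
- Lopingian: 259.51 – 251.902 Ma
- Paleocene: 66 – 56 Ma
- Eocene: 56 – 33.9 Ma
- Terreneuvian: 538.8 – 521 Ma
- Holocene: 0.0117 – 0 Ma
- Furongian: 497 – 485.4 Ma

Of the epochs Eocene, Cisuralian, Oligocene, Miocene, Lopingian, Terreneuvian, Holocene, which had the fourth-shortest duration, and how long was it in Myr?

Start − end for each: Eocene 56 − 33.9 = 22.1; Cisuralian 298.9 − 273.01 = 25.89; Oligocene 33.9 − 23.03 = 10.87; Miocene 23.03 − 5.333 = 17.697; Lopingian 259.51 − 251.902 = 7.608; Terreneuvian 538.8 − 521 = 17.8; Holocene 0.0117 − 0 = 0.0117.
Ranking these from shortest: Holocene < Lopingian < Oligocene < Miocene < Terreneuvian < Eocene < Cisuralian.
Position 4 in that ranking is Miocene, which lasted 17.697 Myr.

Miocene, 17.697 million years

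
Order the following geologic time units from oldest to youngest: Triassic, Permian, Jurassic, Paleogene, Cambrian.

Cambrian → Permian → Triassic → Jurassic → Paleogene

Group by era (each group listed oldest first) — Paleozoic: Cambrian, Permian; Mesozoic: Triassic, Jurassic; Cenozoic: Paleogene. The eras run Paleozoic → Mesozoic → Cenozoic. Concatenating the groups in that era order gives oldest to youngest directly.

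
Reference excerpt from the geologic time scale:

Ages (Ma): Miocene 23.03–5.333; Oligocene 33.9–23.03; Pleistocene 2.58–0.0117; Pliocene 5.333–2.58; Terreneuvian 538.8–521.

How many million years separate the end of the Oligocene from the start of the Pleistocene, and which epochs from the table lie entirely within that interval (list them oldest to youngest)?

20.45 million years; Miocene, Pliocene

End of Oligocene = 23.03 Ma; start of Pleistocene = 2.58 Ma.
Gap = 23.03 − 2.58 = 20.45 Myr.
Epochs wholly inside 23.03–2.58 Ma: Miocene (23.03–5.333), Pliocene (5.333–2.58).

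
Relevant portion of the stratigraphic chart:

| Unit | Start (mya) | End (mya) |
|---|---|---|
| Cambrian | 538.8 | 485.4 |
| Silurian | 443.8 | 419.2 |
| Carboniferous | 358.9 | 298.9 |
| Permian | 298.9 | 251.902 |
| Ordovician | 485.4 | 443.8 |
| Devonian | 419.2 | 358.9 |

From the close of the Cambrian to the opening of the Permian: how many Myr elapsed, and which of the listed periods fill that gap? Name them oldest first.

186.5 million years; Ordovician, Silurian, Devonian, Carboniferous

End of Cambrian = 485.4 Ma; start of Permian = 298.9 Ma.
Gap = 485.4 − 298.9 = 186.5 Myr.
Periods wholly inside 485.4–298.9 Ma: Ordovician (485.4–443.8), Silurian (443.8–419.2), Devonian (419.2–358.9), Carboniferous (358.9–298.9).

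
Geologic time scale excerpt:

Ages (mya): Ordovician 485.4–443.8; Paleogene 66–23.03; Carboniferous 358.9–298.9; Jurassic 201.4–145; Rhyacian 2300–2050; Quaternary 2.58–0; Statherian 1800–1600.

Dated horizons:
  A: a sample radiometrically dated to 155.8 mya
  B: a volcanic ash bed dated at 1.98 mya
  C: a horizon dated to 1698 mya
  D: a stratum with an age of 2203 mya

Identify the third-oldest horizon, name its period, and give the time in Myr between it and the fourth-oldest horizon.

Sorted oldest-first by Ma: D (2203), C (1698), A (155.8), B (1.98).
The third oldest is A at 155.8 Ma, which lies in 201.4–145 Ma: the Jurassic.
The fourth oldest is B at 1.98 Ma; separation = |155.8 − 1.98| = 153.82 Myr.

A, in the Jurassic; 153.82 million years to B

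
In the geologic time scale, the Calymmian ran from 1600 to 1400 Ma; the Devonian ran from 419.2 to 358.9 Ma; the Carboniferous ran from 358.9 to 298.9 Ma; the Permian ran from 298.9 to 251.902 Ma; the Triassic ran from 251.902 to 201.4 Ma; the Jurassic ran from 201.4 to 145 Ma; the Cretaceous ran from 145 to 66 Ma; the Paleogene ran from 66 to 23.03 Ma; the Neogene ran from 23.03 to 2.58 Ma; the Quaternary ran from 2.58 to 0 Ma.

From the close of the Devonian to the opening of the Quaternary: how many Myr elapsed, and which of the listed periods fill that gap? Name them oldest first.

356.32 million years; Carboniferous, Permian, Triassic, Jurassic, Cretaceous, Paleogene, Neogene

The Devonian closes at 358.9 Ma and the Quaternary opens at 2.58 Ma, so the interval is 358.9 − 2.58 = 356.32 Myr.
A period fits inside if it starts at or after 358.9 Ma and ends at or before 2.58 Ma; oldest first that gives Carboniferous, Permian, Triassic, Jurassic, Cretaceous, Paleogene, Neogene.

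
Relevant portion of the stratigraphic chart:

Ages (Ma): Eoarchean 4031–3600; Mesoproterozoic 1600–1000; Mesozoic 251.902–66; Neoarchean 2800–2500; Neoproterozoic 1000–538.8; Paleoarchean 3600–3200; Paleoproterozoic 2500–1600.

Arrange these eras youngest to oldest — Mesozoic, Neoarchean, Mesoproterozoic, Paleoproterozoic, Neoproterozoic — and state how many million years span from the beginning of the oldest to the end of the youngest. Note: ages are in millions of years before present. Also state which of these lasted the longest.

Mesozoic, Neoproterozoic, Mesoproterozoic, Paleoproterozoic, Neoarchean; total span 2734 Myr; longest is Paleoproterozoic

Start ages (Ma): Neoarchean 2800, Paleoproterozoic 2500, Mesoproterozoic 1600, Neoproterozoic 1000, Mesozoic 251.902.
Ordered youngest to oldest: Mesozoic, Neoproterozoic, Mesoproterozoic, Paleoproterozoic, Neoarchean.
Span = 2800 − 66 = 2734 Myr.
Durations: Neoarchean 300, Mesozoic 185.902, Mesoproterozoic 600, Neoproterozoic 461.2, Paleoproterozoic 900 → longest is Paleoproterozoic (900 Myr).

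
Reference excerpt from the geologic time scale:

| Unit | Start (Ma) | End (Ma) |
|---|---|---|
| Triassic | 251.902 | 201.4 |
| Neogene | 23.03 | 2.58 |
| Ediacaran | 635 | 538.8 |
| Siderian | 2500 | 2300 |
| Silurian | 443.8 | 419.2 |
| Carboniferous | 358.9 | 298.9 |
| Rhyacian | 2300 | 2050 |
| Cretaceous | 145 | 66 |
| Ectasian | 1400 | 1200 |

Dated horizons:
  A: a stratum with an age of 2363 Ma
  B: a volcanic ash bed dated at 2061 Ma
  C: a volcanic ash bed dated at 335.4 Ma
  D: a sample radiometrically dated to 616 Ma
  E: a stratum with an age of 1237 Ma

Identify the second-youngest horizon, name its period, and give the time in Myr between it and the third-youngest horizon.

D, in the Ediacaran; 621 million years to E

Sorted youngest-first by Ma: C (335.4), D (616), E (1237), B (2061), A (2363).
The second youngest is D at 616 Ma, which lies in 635–538.8 Ma: the Ediacaran.
The third youngest is E at 1237 Ma; separation = |616 − 1237| = 621 Myr.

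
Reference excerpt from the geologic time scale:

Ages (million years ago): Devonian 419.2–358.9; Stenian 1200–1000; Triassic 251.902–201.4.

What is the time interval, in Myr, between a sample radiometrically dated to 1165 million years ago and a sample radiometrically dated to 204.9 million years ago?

960.1 million years

1165 − 204.9 = 960.1 million years.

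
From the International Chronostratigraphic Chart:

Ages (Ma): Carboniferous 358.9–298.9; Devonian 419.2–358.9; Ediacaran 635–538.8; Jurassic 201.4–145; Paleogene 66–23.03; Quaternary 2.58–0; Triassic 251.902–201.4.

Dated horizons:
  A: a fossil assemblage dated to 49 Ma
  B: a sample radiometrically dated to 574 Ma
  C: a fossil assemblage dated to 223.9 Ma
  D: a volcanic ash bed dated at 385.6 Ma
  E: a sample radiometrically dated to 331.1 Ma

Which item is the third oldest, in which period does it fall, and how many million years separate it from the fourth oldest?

E, in the Carboniferous; 107.2 million years to C

Larger Ma means older, so oldest first: B 574 > D 385.6 > E 331.1 > C 223.9 > A 49.
Counting 3 along gives E (331.1 Ma); the excerpt puts that inside the Carboniferous, 358.9–298.9 Ma.
Next in line is C (223.9 Ma), and 331.1 − 223.9 = 107.2 Myr.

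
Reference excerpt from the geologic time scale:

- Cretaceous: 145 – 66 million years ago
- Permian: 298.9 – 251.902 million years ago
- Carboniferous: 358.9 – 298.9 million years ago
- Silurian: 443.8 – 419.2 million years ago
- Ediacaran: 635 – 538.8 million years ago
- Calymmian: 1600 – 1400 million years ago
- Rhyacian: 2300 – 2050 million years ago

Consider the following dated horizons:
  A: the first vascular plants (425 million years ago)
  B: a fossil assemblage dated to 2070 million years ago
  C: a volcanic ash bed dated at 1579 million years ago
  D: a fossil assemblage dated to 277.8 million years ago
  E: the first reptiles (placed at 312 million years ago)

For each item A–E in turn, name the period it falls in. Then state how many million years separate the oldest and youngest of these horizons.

A: 425 Ma lies in 443.8–419.2 Ma, so Silurian.
B: 2070 Ma lies in 2300–2050 Ma, so Rhyacian.
C: 1579 Ma lies in 1600–1400 Ma, so Calymmian.
D: 277.8 Ma lies in 298.9–251.902 Ma, so Permian.
E: 312 Ma lies in 358.9–298.9 Ma, so Carboniferous.
Oldest = 2070 Ma, youngest = 277.8 Ma → span 1792.2 Myr.

A — Silurian; B — Rhyacian; C — Calymmian; D — Permian; E — Carboniferous; span 1792.2 million years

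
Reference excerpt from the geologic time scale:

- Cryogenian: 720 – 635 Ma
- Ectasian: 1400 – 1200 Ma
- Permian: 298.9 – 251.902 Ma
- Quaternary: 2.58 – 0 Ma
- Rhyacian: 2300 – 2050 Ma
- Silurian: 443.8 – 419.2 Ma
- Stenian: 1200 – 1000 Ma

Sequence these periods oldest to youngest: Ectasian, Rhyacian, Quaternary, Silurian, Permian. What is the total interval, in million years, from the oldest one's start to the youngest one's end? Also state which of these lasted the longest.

Rhyacian, Ectasian, Silurian, Permian, Quaternary; total span 2300 Myr; longest is Rhyacian

From the excerpt: Ectasian 1400–1200; Rhyacian 2300–2050; Quaternary 2.58–0; Silurian 443.8–419.2; Permian 298.9–251.902 (Ma).
Larger Ma is earlier, so the oldest is Rhyacian and the youngest is Quaternary; oldest to youngest: Rhyacian, Ectasian, Silurian, Permian, Quaternary.
Oldest start 2300 minus youngest end 0 gives 2300 Myr overall.
Individual lengths (start − end): Silurian 24.6; Rhyacian 250; Ectasian 200; Permian 46.998; Quaternary 2.58. The largest is Rhyacian at 250 Myr.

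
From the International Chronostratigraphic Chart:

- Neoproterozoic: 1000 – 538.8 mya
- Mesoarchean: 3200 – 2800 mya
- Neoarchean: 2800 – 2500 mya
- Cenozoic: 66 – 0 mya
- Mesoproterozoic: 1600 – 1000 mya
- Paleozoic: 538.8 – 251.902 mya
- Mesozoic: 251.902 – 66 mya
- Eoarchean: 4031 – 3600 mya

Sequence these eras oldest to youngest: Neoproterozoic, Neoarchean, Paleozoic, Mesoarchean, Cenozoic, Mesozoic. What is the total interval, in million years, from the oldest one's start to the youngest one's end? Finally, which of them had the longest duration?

Mesoarchean → Neoarchean → Neoproterozoic → Paleozoic → Mesozoic → Cenozoic; total span 3200 Myr; longest is Neoproterozoic

Start ages (Ma): Mesoarchean 3200, Neoarchean 2800, Neoproterozoic 1000, Paleozoic 538.8, Mesozoic 251.902, Cenozoic 66.
Ordered oldest to youngest: Mesoarchean, Neoarchean, Neoproterozoic, Paleozoic, Mesozoic, Cenozoic.
Span = 3200 − 0 = 3200 Myr.
Durations: Cenozoic 66, Neoarchean 300, Mesozoic 185.902, Neoproterozoic 461.2, Paleozoic 286.898, Mesoarchean 400 → longest is Neoproterozoic (461.2 Myr).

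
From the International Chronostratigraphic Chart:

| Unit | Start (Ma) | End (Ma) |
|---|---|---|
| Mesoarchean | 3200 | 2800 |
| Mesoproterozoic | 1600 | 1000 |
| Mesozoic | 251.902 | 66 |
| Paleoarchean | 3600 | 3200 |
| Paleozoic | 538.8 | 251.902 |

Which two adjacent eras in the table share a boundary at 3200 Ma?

The Paleoarchean ends at 3200 Ma and the Mesoarchean begins at 3200 Ma, so they share that boundary.

Paleoarchean and Mesoarchean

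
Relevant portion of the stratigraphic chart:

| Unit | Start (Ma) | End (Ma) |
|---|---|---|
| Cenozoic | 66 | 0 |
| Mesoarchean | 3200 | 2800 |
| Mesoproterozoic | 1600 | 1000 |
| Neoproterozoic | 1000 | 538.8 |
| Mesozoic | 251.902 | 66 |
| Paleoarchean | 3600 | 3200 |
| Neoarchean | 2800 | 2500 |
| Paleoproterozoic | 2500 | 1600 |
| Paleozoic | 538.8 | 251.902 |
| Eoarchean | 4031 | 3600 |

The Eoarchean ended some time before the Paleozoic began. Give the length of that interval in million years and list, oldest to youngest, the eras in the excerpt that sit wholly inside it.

3061.2 million years; Paleoarchean, Mesoarchean, Neoarchean, Paleoproterozoic, Mesoproterozoic, Neoproterozoic

End of Eoarchean = 3600 Ma; start of Paleozoic = 538.8 Ma.
Gap = 3600 − 538.8 = 3061.2 Myr.
Eras wholly inside 3600–538.8 Ma: Paleoarchean (3600–3200), Mesoarchean (3200–2800), Neoarchean (2800–2500), Paleoproterozoic (2500–1600), Mesoproterozoic (1600–1000), Neoproterozoic (1000–538.8).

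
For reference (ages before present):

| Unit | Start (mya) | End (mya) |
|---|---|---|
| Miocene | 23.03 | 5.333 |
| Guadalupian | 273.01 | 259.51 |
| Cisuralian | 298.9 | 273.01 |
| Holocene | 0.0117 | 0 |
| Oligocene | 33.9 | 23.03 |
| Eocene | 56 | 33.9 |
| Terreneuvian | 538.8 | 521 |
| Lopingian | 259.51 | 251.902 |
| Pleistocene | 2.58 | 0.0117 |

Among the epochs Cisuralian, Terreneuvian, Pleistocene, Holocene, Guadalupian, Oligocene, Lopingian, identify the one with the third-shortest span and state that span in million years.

Durations: Cisuralian 25.89; Terreneuvian 17.8; Pleistocene 2.5683; Holocene 0.0117; Guadalupian 13.5; Oligocene 10.87; Lopingian 7.608 Myr.
Sorted shortest-first: Holocene (0.0117), Pleistocene (2.5683), Lopingian (7.608), Oligocene (10.87), Guadalupian (13.5), Terreneuvian (17.8), Cisuralian (25.89).
The third shortest is Lopingian at 7.608 Myr.

Lopingian, 7.608 million years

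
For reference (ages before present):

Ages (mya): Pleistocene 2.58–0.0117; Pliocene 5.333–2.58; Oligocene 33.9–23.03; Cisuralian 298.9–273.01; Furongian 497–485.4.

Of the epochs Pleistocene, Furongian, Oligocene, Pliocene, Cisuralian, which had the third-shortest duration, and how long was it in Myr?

Durations: Pleistocene 2.5683; Furongian 11.6; Oligocene 10.87; Pliocene 2.753; Cisuralian 25.89 Myr.
Sorted shortest-first: Pleistocene (2.5683), Pliocene (2.753), Oligocene (10.87), Furongian (11.6), Cisuralian (25.89).
The third shortest is Oligocene at 10.87 Myr.

Oligocene, 10.87 million years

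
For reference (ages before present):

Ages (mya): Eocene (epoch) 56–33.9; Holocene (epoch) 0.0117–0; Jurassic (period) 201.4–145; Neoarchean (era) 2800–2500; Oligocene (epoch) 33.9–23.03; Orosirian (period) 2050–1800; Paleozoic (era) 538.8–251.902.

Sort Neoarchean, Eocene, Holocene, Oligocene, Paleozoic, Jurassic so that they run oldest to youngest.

Neoarchean → Paleozoic → Jurassic → Eocene → Oligocene → Holocene

The oldest of these is Neoarchean (starts 2800 Ma) and the youngest is Holocene (ends 0 Ma).
In between, by decreasing start age: Paleozoic (538.8), Jurassic (201.4), Eocene (56), Oligocene (33.9).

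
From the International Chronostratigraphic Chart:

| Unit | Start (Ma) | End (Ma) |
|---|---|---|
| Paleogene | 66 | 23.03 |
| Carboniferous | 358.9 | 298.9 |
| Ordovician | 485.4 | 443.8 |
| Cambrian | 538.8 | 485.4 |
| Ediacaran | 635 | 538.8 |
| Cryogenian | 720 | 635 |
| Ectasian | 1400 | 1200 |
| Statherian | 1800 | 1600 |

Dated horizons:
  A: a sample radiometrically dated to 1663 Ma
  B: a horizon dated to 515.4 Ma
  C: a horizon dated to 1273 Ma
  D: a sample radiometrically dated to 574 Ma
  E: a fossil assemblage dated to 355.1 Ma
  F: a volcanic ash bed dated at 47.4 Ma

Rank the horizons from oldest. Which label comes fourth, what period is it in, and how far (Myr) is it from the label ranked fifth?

B, in the Cambrian; 160.3 million years to E

Larger Ma means older, so oldest first: A 1663 > C 1273 > D 574 > B 515.4 > E 355.1 > F 47.4.
Counting 4 along gives B (515.4 Ma); the excerpt puts that inside the Cambrian, 538.8–485.4 Ma.
Next in line is E (355.1 Ma), and 515.4 − 355.1 = 160.3 Myr.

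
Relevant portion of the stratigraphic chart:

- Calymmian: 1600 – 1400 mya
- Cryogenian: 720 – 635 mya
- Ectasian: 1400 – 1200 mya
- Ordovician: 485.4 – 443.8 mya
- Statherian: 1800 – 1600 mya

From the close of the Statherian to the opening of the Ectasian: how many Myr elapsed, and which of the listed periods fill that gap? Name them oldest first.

End of Statherian = 1600 Ma; start of Ectasian = 1400 Ma.
Gap = 1600 − 1400 = 200 Myr.
Periods wholly inside 1600–1400 Ma: Calymmian (1600–1400).

200 million years; Calymmian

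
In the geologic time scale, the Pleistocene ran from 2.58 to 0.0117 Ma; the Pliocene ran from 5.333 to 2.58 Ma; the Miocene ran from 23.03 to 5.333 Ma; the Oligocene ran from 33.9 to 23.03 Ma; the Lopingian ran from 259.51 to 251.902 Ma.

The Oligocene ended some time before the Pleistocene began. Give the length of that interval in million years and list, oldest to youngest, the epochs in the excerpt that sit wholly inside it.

20.45 million years; Miocene, Pliocene

End of Oligocene = 23.03 Ma; start of Pleistocene = 2.58 Ma.
Gap = 23.03 − 2.58 = 20.45 Myr.
Epochs wholly inside 23.03–2.58 Ma: Miocene (23.03–5.333), Pliocene (5.333–2.58).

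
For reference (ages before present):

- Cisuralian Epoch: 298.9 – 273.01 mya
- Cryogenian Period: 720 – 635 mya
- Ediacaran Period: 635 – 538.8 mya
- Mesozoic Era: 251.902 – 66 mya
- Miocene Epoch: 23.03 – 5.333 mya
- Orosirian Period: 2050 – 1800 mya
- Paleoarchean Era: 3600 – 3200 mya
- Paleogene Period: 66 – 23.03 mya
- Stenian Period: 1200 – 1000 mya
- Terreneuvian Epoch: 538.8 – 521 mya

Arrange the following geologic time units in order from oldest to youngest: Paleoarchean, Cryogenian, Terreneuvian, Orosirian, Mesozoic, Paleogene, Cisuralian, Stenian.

Paleoarchean, then Orosirian, then Stenian, then Cryogenian, then Terreneuvian, then Cisuralian, then Mesozoic, then Paleogene

The oldest of these is Paleoarchean (starts 3600 Ma) and the youngest is Paleogene (ends 23.03 Ma).
In between, by decreasing start age: Orosirian (2050), Stenian (1200), Cryogenian (720), Terreneuvian (538.8), Cisuralian (298.9), Mesozoic (251.902).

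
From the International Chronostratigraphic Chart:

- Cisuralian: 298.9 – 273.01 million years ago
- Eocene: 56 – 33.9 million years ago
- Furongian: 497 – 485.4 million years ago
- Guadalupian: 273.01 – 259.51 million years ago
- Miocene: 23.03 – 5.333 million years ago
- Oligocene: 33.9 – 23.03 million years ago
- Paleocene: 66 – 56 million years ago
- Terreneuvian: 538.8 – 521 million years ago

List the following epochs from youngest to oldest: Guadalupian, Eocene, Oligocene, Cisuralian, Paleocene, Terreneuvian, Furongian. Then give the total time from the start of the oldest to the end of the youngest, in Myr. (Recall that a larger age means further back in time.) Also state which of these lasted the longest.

From the excerpt: Guadalupian 273.01–259.51; Eocene 56–33.9; Oligocene 33.9–23.03; Cisuralian 298.9–273.01; Paleocene 66–56; Terreneuvian 538.8–521; Furongian 497–485.4 (Ma).
Larger Ma is earlier, so the oldest is Terreneuvian and the youngest is Oligocene; youngest to oldest: Oligocene, Eocene, Paleocene, Guadalupian, Cisuralian, Furongian, Terreneuvian.
Oldest start 538.8 minus youngest end 23.03 gives 515.77 Myr overall.
Individual lengths (start − end): Paleocene 10; Oligocene 10.87; Terreneuvian 17.8; Eocene 22.1; Guadalupian 13.5; Furongian 11.6; Cisuralian 25.89. The largest is Cisuralian at 25.89 Myr.

Oligocene, Eocene, Paleocene, Guadalupian, Cisuralian, Furongian, Terreneuvian; total span 515.77 Myr; longest is Cisuralian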